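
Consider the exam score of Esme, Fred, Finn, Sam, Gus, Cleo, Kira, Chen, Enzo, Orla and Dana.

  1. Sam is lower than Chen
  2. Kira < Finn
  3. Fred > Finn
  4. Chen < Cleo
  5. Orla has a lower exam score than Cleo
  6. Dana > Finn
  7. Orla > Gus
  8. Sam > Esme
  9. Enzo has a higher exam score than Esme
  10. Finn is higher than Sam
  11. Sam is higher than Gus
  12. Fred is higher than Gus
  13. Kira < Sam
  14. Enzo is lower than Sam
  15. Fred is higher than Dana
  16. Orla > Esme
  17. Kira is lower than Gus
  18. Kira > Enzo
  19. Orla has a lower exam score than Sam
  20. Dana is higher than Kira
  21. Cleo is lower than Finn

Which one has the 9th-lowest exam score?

Chaining the given pairs: Esme < Enzo < Kira < Gus < Orla < Sam < Chen < Cleo < Finn < Dana < Fred.
Counting 9 from the smallest end gives Finn.

Finn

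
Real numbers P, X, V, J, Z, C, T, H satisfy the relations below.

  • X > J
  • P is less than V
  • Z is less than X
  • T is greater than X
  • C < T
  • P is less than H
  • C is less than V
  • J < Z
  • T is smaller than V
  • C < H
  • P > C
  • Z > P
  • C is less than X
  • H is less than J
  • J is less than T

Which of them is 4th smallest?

Piecing the relations together gives one ordering: C < P < H < J < Z < X < T < V.
The 4th smallest is J.

J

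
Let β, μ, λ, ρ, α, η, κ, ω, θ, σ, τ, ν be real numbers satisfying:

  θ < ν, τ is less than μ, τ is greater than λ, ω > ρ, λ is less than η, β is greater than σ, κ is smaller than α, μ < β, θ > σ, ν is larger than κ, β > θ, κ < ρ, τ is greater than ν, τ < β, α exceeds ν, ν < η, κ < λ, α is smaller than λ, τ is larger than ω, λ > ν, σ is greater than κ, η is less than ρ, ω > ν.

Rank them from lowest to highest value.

Each adjacent pair is fixed by a given relation: κ < σ; σ < θ; θ < ν; ν < α; α < λ; λ < η; η < ρ; ρ < ω; ω < τ; τ < μ; μ < β. Chaining them end to end gives the full order.

κ < σ < θ < ν < α < λ < η < ρ < ω < τ < μ < β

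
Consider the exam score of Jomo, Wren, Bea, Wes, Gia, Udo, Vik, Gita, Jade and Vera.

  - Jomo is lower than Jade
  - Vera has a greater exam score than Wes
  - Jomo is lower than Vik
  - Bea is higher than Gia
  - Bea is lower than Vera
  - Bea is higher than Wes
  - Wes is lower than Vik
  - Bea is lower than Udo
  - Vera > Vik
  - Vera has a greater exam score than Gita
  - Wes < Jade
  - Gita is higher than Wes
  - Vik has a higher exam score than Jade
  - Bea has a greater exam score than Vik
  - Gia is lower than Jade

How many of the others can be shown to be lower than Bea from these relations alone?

Directly below Bea: Gia, Wes, Vik.
One step further: Jomo, Jade (5 so far).
No other element is forced below Bea by the given relations, so the count is 5.

5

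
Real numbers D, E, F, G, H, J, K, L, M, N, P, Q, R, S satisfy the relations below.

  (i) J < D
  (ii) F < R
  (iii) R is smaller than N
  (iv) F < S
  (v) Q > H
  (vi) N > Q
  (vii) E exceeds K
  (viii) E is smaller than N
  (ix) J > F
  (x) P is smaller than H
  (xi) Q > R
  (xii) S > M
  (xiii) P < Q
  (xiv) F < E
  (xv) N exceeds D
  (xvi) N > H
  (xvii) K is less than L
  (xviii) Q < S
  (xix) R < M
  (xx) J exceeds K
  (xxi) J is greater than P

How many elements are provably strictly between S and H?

1

The relations place H below S. An element lies strictly between them when it is forced above H and also forced below S.
Above H: {Q, N}. Below S: {F, P, R, Q, M}.
Intersection: {Q} — 1.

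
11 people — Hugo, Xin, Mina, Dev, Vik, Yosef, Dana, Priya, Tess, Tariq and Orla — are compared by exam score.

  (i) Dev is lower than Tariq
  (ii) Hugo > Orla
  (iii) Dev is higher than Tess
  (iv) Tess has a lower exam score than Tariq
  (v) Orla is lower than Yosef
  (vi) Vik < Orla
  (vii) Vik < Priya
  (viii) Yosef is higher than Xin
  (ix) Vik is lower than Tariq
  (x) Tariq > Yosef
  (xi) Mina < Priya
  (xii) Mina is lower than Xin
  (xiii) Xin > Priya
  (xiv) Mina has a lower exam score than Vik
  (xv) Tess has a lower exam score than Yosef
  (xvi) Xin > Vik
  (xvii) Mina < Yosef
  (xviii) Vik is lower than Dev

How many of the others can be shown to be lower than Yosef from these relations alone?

6

From Yosef the given relations immediately reach Mina, Tess, Orla, Xin.
From those, Vik, Priya — 6 in total.
No other element is forced below Yosef by the given relations, so the count is 6.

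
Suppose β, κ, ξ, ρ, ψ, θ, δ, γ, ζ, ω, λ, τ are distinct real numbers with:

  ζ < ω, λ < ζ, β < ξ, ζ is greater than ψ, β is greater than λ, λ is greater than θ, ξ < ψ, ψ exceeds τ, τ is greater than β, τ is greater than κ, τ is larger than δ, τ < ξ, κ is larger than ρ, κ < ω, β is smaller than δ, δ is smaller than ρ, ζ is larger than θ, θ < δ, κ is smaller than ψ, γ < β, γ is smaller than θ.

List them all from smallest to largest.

γ < θ < λ < β < δ < ρ < κ < τ < ξ < ψ < ζ < ω

Nothing is placed below γ, so it is least; from there γ < θ; θ < λ; λ < β; β < δ; δ < ρ; ρ < κ; κ < τ; τ < ξ; ξ < ψ; ψ < ζ; ζ < ω, each given directly.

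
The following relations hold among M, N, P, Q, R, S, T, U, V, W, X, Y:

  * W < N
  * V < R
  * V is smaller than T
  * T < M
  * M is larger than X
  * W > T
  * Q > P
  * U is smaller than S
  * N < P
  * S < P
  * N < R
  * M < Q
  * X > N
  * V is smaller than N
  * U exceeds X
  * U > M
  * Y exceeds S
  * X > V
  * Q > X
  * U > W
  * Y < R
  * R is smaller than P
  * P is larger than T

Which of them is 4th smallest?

The consecutive relations fix a unique order: V < T < W < N < X < M < U < S < Y < R < P < Q.
The 4th smallest is N.

N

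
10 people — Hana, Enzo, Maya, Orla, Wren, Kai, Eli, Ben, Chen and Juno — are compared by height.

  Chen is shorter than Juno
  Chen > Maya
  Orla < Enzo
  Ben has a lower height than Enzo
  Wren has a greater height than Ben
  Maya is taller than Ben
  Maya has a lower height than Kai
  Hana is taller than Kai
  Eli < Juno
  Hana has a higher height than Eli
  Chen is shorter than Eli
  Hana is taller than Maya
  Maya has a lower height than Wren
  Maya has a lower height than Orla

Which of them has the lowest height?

Ben

Chaining upward from Ben: directly above it, Maya, Enzo, Wren; then Chen, Orla, Kai, Hana; then Eli, Juno.
That covers every other element, and nothing is given below Ben, so Ben is the lowest height.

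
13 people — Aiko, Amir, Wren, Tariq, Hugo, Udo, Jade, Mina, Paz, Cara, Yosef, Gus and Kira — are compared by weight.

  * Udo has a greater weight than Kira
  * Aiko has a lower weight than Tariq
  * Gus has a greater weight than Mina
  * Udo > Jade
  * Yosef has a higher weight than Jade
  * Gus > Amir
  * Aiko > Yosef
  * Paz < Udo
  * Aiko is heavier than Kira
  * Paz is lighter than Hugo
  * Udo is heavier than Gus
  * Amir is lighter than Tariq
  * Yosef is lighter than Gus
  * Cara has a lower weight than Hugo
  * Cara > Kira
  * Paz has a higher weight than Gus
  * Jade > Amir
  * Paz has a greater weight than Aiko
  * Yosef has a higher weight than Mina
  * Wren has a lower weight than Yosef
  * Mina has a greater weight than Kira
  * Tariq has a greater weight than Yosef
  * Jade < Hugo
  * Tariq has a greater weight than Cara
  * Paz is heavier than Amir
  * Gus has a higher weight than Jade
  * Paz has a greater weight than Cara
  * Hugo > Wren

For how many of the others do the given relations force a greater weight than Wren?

7

The elements the relations force above Wren are Yosef, Gus, Aiko, Tariq, Paz, Hugo, Udo — no chain reaches any other.
That is 7.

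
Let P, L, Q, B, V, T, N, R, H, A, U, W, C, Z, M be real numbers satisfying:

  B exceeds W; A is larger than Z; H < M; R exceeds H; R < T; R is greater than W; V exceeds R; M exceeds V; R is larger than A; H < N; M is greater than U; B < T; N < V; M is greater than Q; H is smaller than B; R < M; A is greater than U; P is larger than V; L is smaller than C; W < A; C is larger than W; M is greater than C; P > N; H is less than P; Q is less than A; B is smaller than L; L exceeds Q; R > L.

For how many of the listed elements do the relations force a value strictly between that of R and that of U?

1

Chaining upward from U reaches: A, T, V, P, M.
Chaining downward from R reaches: W, Q, H, Z, B, A, L.
Strictly between U and R are those in both lists: A — 1 element.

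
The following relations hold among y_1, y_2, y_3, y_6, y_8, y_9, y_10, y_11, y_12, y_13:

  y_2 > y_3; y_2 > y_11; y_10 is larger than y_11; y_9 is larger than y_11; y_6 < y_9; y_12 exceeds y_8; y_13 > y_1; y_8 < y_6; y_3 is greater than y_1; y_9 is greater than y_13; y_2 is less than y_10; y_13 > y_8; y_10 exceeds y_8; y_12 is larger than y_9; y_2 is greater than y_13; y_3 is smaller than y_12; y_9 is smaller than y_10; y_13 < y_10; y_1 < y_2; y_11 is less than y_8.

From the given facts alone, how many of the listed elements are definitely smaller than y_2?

5

The elements the relations force below y_2 are y_11, y_1, y_8, y_13, y_3 — no chain reaches any other.
That is 5.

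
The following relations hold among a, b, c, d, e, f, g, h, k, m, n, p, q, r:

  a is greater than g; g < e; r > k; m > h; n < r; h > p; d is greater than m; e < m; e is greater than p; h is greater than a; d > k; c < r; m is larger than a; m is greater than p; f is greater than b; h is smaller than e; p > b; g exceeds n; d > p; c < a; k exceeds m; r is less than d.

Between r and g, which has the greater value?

The relevant relations are g < a; a < h; h < e; e < m; m < k; k < r.
Together: g < a < h < e < m < k < r.
So g < r; r is the larger of the two.

r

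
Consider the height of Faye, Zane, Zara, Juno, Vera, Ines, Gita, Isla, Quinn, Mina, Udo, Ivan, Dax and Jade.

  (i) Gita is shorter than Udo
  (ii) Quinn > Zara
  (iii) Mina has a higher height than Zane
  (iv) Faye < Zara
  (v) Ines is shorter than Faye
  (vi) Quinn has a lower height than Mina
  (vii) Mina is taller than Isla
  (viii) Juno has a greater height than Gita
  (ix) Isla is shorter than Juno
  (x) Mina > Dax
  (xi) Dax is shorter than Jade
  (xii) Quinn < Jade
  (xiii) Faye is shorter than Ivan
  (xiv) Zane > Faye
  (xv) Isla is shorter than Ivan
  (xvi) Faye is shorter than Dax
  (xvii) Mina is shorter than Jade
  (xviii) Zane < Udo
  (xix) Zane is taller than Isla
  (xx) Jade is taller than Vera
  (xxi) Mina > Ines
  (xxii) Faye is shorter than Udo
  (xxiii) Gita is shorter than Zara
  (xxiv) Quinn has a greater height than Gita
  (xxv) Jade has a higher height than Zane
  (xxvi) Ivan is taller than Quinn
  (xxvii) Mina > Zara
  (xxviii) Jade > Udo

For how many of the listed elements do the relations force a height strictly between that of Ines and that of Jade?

7

Chaining upward from Ines reaches: Faye, Zara, Quinn, Zane, Dax, Ivan, Udo, Mina.
Chaining downward from Jade reaches: Vera, Isla, Faye, Gita, Zara, Quinn, Zane, Dax, Udo, Mina.
Strictly between Ines and Jade are those in both lists: Faye, Zara, Quinn, Zane, Dax, Udo, Mina — 7 elements.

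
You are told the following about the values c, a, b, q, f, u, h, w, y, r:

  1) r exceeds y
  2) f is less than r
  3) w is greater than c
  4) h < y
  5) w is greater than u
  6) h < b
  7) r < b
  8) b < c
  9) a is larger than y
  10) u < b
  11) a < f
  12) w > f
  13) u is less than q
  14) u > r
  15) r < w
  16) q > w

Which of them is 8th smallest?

Chaining the given pairs: h < y < a < f < r < u < b < c < w < q.
The 8th smallest is c.

c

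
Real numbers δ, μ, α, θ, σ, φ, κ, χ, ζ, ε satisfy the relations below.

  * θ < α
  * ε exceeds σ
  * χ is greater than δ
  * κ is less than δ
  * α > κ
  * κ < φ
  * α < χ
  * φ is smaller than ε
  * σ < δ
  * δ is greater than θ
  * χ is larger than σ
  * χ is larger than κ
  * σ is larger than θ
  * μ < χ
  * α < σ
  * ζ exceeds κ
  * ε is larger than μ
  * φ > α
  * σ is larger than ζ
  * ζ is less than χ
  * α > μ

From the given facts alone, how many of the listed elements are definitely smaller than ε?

7

From ε the given relations immediately reach μ, φ, σ.
From those, θ, κ, α, ζ — 7 in total.
Nothing else is reachable below ε; 7 in all.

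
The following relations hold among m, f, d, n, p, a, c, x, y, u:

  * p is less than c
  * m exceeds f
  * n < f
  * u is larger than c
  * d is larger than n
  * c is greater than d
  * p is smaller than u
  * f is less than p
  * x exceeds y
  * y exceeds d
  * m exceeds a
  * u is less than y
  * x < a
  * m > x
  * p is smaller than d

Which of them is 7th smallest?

Piecing the relations together gives one ordering: n < f < p < d < c < u < y < x < a < m.
The 7th smallest is y.

y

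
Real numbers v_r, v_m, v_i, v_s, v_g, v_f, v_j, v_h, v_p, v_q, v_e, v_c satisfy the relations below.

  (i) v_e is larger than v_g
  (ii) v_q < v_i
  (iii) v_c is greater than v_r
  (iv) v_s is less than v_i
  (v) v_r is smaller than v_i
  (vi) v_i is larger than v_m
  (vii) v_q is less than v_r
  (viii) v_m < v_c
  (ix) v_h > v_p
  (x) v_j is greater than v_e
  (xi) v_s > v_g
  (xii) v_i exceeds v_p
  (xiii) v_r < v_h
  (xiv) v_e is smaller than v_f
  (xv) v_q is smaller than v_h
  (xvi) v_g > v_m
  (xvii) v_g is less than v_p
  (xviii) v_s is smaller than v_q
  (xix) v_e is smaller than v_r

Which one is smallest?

Chaining upward from v_m: directly above it, v_g, v_c, v_i; then v_s, v_e, v_p; then v_q, v_f, v_r, v_h, v_j.
That covers every other element, and nothing is given below v_m, so v_m is the smallest.

v_m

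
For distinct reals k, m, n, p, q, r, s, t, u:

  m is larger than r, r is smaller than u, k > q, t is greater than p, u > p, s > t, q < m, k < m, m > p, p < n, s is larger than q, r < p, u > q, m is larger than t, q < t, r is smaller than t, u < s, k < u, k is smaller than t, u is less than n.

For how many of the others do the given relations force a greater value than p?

Directly above p: t, u, m, n.
One step further: s (5 so far).
Nothing else is reachable above p; 5 in all.

5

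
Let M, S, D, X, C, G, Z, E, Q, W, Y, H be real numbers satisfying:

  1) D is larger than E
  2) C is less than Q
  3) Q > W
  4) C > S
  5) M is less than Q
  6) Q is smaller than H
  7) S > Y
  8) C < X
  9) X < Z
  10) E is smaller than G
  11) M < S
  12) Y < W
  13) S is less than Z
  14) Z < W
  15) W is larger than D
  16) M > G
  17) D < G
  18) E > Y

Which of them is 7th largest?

Chaining the given pairs: Y < E < D < G < M < S < C < X < Z < W < Q < H.
The 7th largest is S.

S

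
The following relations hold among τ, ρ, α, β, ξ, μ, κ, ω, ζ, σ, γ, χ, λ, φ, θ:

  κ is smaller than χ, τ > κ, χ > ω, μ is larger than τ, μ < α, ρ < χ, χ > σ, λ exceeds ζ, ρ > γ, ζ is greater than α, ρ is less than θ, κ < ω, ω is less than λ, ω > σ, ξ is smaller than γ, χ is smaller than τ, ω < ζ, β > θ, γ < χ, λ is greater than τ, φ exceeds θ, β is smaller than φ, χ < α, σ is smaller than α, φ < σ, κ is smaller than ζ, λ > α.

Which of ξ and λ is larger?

ξ < γ and γ < ρ give ξ < ρ.
With ρ < θ: ξ < γ < ρ < θ.
Then θ < β extends the chain to β.
Then β < φ extends the chain to φ.
Then φ < σ extends the chain to σ.
Then σ < ω extends the chain to ω.
Then ω < χ extends the chain to χ.
Then χ < τ extends the chain to τ.
Then τ < μ extends the chain to μ.
Then μ < α extends the chain to α.
Then α < ζ extends the chain to ζ.
With ζ < λ: ξ < γ < ρ < θ < β < φ < σ < ω < χ < τ < μ < α < ζ < λ.
So ξ < λ; λ is the larger of the two.

λ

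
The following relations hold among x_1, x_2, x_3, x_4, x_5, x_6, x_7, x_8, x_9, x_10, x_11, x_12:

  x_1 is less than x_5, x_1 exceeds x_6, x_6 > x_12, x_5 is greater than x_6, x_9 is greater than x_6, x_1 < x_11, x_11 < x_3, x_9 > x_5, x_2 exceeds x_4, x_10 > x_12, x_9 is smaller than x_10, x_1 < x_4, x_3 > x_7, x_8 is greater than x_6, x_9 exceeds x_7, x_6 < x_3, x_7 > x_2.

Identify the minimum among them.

Chaining upward from x_12: directly above it, x_6, x_10; then x_1, x_5, x_8, x_3, x_9; then x_11, x_4; then x_2; then x_7.
That covers every other element, and nothing is given below x_12, so x_12 is the minimum.

x_12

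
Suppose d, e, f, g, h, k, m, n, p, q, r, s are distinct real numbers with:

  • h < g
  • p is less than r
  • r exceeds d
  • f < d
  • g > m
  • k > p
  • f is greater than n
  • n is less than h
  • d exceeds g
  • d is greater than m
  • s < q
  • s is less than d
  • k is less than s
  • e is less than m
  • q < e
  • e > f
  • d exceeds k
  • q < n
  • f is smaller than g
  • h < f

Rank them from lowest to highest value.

The consecutive links are each given: p < k; k < s; s < q; q < n; n < h; h < f; f < e; e < m; m < g; g < d; d < r.

p < k < s < q < n < h < f < e < m < g < d < r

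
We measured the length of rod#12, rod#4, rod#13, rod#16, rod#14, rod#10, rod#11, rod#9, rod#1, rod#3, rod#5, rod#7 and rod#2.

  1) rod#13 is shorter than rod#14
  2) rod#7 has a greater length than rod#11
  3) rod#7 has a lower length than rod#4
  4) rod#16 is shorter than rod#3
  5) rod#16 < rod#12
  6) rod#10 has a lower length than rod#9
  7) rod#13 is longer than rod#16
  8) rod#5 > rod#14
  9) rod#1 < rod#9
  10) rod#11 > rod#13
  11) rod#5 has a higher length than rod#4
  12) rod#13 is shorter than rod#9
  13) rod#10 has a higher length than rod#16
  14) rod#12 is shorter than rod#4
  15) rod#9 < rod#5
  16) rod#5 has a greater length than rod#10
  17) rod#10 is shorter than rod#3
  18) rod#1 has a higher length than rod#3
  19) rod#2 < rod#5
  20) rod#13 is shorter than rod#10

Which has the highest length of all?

rod#5

rod#16 is not greatest since rod#16 < rod#13; rod#2 is not greatest since rod#2 < rod#5; rod#13 is not greatest since rod#13 < rod#10; rod#11 is not greatest since rod#11 < rod#7; rod#7 is not greatest since rod#7 < rod#4; rod#10 is not greatest since rod#10 < rod#3; rod#3 is not greatest since rod#3 < rod#1; rod#12 is not greatest since rod#12 < rod#4; rod#4 is not greatest since rod#4 < rod#5; rod#14 is not greatest since rod#14 < rod#5; rod#1 is not greatest since rod#1 < rod#9; rod#9 is not greatest since rod#9 < rod#5.
Only rod#5 has nothing above it, so rod#5 is the highest length.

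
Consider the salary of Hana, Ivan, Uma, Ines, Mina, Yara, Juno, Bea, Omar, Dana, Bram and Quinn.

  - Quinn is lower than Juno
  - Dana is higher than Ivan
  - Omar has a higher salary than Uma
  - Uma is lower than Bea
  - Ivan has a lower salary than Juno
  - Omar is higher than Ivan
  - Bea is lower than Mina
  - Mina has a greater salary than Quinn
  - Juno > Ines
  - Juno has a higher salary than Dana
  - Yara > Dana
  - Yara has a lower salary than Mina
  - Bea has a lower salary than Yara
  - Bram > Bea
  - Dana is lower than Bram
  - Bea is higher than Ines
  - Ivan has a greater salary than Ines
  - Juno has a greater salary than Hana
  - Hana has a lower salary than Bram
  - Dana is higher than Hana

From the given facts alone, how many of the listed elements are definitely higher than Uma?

5

Directly above Uma: Omar, Bea.
One step further: Bram, Yara, Mina (5 so far).
No other element is forced above Uma by the given relations, so the count is 5.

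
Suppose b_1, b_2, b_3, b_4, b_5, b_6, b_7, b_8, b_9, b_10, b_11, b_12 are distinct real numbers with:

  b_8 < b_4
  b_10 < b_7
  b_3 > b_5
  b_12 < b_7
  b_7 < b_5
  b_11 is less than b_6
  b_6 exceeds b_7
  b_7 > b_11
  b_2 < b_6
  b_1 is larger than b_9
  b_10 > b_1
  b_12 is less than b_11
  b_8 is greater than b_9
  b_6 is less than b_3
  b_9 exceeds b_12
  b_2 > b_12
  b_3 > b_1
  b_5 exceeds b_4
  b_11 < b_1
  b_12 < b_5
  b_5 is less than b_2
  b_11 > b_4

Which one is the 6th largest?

b_10

Piecing the relations together gives one ordering: b_12 < b_9 < b_8 < b_4 < b_11 < b_1 < b_10 < b_7 < b_5 < b_2 < b_6 < b_3.
Counting 6 from the largest end gives b_10.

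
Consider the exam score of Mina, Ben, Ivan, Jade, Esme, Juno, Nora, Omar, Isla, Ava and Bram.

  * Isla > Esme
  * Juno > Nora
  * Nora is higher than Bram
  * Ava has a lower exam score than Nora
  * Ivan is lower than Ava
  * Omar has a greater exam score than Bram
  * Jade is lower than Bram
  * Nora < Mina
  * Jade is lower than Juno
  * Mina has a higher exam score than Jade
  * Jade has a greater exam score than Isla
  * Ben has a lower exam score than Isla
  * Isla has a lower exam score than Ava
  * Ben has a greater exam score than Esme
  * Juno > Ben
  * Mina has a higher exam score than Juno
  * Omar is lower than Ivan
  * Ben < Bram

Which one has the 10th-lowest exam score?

Juno

Piecing the relations together gives one ordering: Esme < Ben < Isla < Jade < Bram < Omar < Ivan < Ava < Nora < Juno < Mina.
The 10th smallest is Juno.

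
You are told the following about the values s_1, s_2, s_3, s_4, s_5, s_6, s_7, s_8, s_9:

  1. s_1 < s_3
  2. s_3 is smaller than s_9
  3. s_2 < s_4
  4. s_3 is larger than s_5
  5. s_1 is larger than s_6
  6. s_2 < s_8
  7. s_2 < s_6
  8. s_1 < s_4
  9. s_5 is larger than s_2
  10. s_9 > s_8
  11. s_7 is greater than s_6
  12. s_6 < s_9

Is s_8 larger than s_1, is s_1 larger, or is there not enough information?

Following every chain through s_8: above s_8 we get s_9; below s_8 we get s_2.
s_1 is not reached, and no chain runs the other way from s_1 to s_8.
So the given relations leave the order of s_8 and s_1 undetermined.

undetermined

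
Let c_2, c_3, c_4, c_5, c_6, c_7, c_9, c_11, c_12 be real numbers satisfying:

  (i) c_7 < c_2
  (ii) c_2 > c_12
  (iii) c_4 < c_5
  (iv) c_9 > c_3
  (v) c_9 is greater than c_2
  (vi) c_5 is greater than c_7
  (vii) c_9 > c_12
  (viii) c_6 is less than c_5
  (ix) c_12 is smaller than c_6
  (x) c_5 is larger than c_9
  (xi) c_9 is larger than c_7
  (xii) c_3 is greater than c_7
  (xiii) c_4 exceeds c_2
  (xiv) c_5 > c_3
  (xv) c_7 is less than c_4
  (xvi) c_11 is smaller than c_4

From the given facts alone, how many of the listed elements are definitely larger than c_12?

5

Directly above c_12: c_2, c_6, c_9.
One step further: c_4, c_5 (5 so far).
No other element is forced above c_12 by the given relations, so the count is 5.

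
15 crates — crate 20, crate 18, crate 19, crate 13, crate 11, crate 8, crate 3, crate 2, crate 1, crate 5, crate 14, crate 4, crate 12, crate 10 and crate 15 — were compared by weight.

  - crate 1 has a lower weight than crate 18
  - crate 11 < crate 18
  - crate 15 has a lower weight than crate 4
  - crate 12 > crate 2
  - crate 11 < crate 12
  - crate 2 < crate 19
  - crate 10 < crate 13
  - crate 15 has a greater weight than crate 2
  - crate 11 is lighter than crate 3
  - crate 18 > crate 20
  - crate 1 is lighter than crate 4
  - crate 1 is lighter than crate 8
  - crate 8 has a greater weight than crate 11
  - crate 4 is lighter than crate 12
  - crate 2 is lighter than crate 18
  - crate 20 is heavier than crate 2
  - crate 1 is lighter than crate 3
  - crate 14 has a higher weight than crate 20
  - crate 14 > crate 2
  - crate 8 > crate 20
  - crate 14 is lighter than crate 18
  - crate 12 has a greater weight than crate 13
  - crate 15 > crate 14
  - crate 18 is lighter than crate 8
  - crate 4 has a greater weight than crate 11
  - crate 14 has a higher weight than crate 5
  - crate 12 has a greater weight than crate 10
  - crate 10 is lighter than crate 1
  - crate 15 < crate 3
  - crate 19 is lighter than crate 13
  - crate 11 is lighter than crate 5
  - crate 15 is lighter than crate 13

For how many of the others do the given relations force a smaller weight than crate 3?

Directly below crate 3: crate 11, crate 1, crate 15.
One step further: crate 2, crate 10, crate 14 (6 so far).
One step further: crate 20, crate 5 (8 so far).
Nothing else is reachable below crate 3; 8 in all.

8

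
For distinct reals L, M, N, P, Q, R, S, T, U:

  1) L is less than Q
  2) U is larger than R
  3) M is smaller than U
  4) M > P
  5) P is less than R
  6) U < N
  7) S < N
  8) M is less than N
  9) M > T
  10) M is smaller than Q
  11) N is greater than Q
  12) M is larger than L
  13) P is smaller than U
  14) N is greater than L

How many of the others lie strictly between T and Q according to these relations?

The relations place T below Q. An element lies strictly between them when it is forced above T and also forced below Q.
Above T: {M, U, N}. Below Q: {P, L, M}.
Intersection: {M} — 1.

1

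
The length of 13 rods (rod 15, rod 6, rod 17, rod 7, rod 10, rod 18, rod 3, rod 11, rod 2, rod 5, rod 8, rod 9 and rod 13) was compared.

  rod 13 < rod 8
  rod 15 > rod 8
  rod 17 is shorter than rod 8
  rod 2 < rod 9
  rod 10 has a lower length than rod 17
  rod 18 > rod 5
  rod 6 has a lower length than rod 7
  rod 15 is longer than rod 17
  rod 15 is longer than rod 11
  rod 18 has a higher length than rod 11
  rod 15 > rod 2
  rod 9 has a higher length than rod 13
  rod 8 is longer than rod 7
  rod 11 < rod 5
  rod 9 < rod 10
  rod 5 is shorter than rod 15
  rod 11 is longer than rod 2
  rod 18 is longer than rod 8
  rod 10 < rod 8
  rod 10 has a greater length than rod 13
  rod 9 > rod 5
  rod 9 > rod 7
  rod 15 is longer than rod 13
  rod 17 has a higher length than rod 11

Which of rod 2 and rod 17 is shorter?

rod 2

The relevant relations are rod 2 < rod 11; rod 11 < rod 5; rod 5 < rod 9; rod 9 < rod 10; rod 10 < rod 17.
Together: rod 2 < rod 11 < rod 5 < rod 9 < rod 10 < rod 17.
So rod 2 < rod 17; rod 2 is the shorter of the two.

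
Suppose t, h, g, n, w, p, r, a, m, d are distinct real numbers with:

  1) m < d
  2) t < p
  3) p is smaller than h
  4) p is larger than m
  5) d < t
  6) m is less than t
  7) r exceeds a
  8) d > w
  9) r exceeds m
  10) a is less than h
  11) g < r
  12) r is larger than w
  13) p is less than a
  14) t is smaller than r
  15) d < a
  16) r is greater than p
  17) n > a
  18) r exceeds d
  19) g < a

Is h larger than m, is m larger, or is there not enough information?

h

m < d < t < p < a < h, by transitivity through d, t, p, a.
So h is larger.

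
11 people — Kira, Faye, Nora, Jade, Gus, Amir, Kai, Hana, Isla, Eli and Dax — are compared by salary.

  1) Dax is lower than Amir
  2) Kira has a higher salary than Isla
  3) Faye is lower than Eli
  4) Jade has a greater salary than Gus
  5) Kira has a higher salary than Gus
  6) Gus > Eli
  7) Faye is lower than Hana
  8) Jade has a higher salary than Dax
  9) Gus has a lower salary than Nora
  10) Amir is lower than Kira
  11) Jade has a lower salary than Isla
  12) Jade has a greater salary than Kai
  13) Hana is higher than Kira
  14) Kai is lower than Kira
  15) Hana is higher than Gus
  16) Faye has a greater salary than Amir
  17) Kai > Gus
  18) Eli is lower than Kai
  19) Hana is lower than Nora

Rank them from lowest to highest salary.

The consecutive links are each given: Dax < Amir; Amir < Faye; Faye < Eli; Eli < Gus; Gus < Kai; Kai < Jade; Jade < Isla; Isla < Kira; Kira < Hana; Hana < Nora.

Dax < Amir < Faye < Eli < Gus < Kai < Jade < Isla < Kira < Hana < Nora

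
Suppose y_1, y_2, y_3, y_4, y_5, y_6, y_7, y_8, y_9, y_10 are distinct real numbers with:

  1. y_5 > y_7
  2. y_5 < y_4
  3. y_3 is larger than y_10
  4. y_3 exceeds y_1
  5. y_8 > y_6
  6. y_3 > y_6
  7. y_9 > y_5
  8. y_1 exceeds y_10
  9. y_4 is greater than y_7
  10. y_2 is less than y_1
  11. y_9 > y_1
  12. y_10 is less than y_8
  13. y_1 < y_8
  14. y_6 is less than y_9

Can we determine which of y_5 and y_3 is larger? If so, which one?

undetermined

Following every chain through y_5: above y_5 we get y_4, y_9; below y_5 we get y_7.
y_3 is not reached, and no chain runs the other way from y_3 to y_5.
So the given relations leave the order of y_5 and y_3 undetermined.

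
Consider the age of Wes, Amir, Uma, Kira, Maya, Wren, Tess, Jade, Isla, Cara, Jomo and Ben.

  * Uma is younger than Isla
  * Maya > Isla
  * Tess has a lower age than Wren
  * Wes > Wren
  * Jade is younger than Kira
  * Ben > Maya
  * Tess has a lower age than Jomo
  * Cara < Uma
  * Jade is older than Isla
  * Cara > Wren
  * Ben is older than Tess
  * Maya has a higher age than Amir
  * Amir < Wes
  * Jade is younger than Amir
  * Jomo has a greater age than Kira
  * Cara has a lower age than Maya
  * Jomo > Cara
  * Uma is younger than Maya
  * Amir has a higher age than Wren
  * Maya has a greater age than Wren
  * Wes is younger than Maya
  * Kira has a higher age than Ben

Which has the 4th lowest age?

Uma

Piecing the relations together gives one ordering: Tess < Wren < Cara < Uma < Isla < Jade < Amir < Wes < Maya < Ben < Kira < Jomo.
Counting 4 from the smallest end gives Uma.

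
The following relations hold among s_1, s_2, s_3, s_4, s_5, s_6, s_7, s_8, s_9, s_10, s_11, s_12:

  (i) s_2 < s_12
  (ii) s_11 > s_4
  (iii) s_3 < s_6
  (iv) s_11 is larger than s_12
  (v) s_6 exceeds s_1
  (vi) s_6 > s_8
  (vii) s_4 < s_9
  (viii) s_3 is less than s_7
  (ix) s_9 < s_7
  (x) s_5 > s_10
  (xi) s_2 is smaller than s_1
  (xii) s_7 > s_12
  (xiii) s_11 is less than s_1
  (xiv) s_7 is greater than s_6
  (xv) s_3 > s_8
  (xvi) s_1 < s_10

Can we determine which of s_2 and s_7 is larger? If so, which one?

Following the relations from s_2: s_2 < s_12 < s_11 < s_1 < s_6 < s_7.
So s_7 is larger.

s_7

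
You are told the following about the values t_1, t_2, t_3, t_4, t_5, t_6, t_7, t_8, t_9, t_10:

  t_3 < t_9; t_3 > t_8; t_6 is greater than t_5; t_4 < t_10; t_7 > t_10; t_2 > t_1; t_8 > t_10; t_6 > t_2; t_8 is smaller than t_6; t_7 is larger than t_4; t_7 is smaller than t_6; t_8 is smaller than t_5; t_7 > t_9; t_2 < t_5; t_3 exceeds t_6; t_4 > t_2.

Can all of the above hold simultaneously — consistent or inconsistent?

inconsistent

Chaining the given relations yields t_6 < t_3 < t_9 < t_7, so t_6 < t_7. But one relation states t_7 < t_6. These cannot both hold.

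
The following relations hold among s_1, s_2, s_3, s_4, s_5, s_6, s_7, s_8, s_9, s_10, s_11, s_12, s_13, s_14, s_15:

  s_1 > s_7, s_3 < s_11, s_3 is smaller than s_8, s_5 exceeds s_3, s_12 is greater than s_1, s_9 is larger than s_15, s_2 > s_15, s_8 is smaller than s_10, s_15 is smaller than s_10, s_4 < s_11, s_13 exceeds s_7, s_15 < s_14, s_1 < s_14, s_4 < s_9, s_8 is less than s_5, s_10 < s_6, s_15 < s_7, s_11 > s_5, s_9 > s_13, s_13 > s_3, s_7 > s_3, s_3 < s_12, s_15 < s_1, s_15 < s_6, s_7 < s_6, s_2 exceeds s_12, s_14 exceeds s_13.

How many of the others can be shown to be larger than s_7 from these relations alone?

Directly above s_7: s_6, s_1, s_13.
One step further: s_12, s_9, s_14 (6 so far).
One step further: s_2 (7 so far).
Nothing else is reachable above s_7; 7 in all.

7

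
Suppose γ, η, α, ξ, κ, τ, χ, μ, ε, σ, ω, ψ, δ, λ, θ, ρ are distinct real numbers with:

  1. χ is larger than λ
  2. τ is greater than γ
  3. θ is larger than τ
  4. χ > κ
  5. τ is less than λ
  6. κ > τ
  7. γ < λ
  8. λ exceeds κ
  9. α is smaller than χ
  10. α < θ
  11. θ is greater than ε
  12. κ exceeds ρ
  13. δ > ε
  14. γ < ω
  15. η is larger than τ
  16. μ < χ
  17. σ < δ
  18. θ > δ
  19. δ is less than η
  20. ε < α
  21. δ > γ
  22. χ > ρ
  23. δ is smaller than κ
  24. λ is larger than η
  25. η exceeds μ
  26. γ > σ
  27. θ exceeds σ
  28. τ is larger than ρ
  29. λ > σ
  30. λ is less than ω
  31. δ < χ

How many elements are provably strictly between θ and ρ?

1

Chaining upward from ρ reaches: τ, η, κ, λ, ω, χ.
Chaining downward from θ reaches: ε, σ, γ, α, τ, δ.
Strictly between ρ and θ are those in both lists: τ — 1 element.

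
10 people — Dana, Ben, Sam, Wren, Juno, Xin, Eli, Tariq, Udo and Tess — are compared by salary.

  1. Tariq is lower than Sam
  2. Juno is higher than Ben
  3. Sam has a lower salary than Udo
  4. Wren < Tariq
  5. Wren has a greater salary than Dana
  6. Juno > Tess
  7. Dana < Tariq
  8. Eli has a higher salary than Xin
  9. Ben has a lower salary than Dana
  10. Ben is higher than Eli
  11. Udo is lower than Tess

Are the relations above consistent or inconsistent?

consistent

Every relation is compatible with Xin < Eli < Ben < Dana < Wren < Tariq < Sam < Udo < Tess < Juno; the set is consistent.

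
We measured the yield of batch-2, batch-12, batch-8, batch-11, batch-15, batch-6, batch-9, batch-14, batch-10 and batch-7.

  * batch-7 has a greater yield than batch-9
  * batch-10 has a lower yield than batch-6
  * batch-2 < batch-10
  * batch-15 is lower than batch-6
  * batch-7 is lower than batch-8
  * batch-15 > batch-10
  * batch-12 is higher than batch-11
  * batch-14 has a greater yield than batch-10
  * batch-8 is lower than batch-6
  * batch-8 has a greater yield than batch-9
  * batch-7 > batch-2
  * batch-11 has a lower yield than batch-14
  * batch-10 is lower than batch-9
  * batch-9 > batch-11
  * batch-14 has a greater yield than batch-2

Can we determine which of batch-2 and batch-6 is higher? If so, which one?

batch-6

Following the relations from batch-2: batch-2 < batch-10 < batch-9 < batch-7 < batch-8 < batch-6.
So batch-6 is higher.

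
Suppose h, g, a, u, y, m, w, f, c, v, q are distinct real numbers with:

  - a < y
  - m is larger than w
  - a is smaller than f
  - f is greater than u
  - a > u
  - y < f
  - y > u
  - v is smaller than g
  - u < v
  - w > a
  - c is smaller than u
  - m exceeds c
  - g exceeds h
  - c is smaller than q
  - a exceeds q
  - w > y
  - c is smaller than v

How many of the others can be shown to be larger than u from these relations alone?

7

The elements the relations force above u are v, a, y, g, w, m, f — no chain reaches any other.
That is 7.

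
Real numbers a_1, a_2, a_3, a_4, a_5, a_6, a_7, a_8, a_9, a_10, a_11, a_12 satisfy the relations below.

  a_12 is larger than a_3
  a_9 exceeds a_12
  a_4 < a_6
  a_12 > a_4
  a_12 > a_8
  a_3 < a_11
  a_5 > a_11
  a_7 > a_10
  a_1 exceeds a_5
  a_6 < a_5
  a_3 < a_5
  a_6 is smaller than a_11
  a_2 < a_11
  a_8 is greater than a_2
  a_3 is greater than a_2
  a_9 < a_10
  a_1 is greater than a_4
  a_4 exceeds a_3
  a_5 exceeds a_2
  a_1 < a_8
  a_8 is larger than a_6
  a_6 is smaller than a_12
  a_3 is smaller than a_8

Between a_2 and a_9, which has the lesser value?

a_2

a_2 < a_3 and a_3 < a_4 give a_2 < a_4.
Then a_4 < a_6 extends the chain to a_6.
With a_6 < a_11: a_2 < a_3 < a_4 < a_6 < a_11.
With a_11 < a_5: a_2 < a_3 < a_4 < a_6 < a_11 < a_5.
Then a_5 < a_1 extends the chain to a_1.
With a_1 < a_8: a_2 < a_3 < a_4 < a_6 < a_11 < a_5 < a_1 < a_8.
With a_8 < a_12: a_2 < a_3 < a_4 < a_6 < a_11 < a_5 < a_1 < a_8 < a_12.
With a_12 < a_9: a_2 < a_3 < a_4 < a_6 < a_11 < a_5 < a_1 < a_8 < a_12 < a_9.
So a_2 < a_9; a_2 is the smaller of the two.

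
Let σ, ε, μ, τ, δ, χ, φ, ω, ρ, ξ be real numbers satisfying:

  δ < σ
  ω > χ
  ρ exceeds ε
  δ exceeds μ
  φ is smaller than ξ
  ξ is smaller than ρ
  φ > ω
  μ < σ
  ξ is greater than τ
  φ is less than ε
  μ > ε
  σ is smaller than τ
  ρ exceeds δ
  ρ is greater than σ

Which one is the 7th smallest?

σ

Chaining the given pairs: χ < ω < φ < ε < μ < δ < σ < τ < ξ < ρ.
The 7th smallest is σ.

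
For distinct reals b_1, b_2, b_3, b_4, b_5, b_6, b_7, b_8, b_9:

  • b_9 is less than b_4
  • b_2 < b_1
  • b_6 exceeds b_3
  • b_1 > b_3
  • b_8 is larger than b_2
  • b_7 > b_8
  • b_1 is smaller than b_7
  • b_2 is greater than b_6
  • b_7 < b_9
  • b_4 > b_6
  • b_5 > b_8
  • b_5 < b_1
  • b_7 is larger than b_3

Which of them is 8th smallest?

b_9

Chaining the given pairs: b_3 < b_6 < b_2 < b_8 < b_5 < b_1 < b_7 < b_9 < b_4.
The 8th smallest is b_9.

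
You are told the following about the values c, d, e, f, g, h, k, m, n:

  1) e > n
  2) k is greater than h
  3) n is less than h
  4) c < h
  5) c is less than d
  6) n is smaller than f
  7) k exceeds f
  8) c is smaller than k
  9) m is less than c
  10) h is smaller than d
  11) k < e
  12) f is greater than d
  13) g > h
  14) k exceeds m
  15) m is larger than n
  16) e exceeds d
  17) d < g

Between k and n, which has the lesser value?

n

The relevant relations are n < m; m < c; c < h; h < d; d < f; f < k.
Together: n < m < c < h < d < f < k.
So n < k; n is the smaller of the two.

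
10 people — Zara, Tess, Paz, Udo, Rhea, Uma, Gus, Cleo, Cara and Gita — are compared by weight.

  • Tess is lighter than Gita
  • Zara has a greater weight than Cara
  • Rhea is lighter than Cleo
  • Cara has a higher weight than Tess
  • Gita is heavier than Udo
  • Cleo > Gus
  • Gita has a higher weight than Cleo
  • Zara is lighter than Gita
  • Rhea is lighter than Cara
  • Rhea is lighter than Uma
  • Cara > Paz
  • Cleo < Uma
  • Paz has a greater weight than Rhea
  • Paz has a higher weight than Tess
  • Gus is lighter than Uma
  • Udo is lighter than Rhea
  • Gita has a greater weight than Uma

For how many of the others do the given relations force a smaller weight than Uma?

From Uma the given relations immediately reach Gus, Rhea, Cleo.
From those, Udo — 4 in total.
Nothing else is reachable below Uma; 4 in all.

4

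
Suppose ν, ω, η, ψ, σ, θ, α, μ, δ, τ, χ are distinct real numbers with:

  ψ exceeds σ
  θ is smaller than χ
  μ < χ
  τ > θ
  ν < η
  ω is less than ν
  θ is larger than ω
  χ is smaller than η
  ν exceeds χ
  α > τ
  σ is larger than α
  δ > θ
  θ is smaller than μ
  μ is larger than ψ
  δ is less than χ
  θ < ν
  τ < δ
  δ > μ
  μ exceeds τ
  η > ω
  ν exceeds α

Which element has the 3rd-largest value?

χ

The consecutive relations fix a unique order: ω < θ < τ < α < σ < ψ < μ < δ < χ < ν < η.
Counting 3 from the largest end gives χ.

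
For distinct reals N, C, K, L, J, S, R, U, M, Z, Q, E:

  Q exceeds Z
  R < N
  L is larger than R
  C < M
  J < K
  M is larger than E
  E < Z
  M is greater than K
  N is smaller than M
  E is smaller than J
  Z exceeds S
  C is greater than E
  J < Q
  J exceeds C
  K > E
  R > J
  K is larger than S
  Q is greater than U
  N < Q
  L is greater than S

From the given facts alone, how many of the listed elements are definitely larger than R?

4

The elements the relations force above R are N, Q, L, M — no chain reaches any other.
That is 4.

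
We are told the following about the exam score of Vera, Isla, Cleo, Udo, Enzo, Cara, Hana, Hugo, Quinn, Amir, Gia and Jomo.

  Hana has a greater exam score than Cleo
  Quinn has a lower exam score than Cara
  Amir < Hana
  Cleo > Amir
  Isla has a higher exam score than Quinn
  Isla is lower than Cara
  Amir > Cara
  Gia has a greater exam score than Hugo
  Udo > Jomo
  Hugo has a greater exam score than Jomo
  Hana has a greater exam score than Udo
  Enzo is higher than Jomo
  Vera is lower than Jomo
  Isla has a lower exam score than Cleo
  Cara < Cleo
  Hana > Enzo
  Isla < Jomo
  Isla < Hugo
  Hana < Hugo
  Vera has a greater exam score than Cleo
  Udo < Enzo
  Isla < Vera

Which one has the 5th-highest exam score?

Udo

Piecing the relations together gives one ordering: Quinn < Isla < Cara < Amir < Cleo < Vera < Jomo < Udo < Enzo < Hana < Hugo < Gia.
The 5th largest is Udo.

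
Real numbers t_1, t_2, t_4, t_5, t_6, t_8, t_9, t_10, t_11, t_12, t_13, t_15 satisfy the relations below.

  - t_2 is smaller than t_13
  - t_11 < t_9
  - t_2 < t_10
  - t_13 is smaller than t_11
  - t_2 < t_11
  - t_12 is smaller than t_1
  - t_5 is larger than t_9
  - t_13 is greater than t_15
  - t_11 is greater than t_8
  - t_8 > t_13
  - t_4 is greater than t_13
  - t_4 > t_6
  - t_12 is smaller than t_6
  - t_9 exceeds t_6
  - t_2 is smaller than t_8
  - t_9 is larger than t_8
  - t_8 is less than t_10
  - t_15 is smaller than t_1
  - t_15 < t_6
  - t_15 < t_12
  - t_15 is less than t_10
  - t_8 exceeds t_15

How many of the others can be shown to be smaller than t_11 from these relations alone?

4

The elements the relations force below t_11 are t_2, t_15, t_13, t_8 — no chain reaches any other.
That is 4.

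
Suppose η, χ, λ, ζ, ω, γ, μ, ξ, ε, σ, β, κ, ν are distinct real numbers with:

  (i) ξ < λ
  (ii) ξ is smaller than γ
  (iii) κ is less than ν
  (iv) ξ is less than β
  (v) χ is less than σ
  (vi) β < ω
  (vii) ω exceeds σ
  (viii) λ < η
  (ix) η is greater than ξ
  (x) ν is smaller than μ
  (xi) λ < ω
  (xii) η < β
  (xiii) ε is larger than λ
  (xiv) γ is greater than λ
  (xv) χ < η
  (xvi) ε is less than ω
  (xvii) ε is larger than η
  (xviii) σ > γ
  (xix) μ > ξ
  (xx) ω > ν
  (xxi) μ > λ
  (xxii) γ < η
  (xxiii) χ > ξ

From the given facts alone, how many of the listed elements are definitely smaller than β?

5

The elements the relations force below β are ξ, χ, λ, γ, η — no chain reaches any other.
That is 5.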